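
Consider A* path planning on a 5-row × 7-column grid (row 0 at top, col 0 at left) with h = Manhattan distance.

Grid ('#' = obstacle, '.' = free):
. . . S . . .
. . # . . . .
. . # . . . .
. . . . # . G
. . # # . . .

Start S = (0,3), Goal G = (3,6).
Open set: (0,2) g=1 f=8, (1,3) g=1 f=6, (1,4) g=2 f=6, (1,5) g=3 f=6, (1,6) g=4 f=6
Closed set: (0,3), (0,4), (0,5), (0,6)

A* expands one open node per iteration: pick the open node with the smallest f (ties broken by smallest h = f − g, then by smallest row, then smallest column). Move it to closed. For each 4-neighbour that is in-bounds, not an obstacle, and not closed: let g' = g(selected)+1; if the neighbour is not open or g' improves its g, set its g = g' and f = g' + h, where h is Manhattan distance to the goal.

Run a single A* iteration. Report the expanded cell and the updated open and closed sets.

step 1: expand (1,6) (f=6, h=2) → closed; open now [(0,2) g=1 f=8, (1,3) g=1 f=6, (1,4) g=2 f=6, (1,5) g=3 f=6, (2,6) g=5 f=6]

expanded=(1,6); open=[(0,2) g=1 f=8, (1,3) g=1 f=6, (1,4) g=2 f=6, (1,5) g=3 f=6, (2,6) g=5 f=6]; closed=[(0,3), (0,4), (0,5), (0,6), (1,6)]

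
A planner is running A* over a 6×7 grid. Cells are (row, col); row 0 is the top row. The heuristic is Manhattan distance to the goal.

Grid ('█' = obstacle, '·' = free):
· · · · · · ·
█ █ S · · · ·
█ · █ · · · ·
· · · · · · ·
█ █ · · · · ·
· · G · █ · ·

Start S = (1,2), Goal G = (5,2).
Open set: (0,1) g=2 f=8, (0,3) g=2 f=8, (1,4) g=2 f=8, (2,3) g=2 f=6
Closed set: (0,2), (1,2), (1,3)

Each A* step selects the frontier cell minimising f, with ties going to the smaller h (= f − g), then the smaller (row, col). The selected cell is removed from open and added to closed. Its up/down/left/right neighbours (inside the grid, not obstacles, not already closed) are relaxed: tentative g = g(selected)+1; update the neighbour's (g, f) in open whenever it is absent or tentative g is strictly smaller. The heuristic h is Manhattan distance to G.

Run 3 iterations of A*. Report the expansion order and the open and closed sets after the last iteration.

step 1: expand (2,3) (f=6, h=4) → closed; open now [(0,1) g=2 f=8, (0,3) g=2 f=8, (1,4) g=2 f=8, (2,4) g=3 f=8, (3,3) g=3 f=6]
step 2: expand (3,3) (f=6, h=3) → closed; open now [(0,1) g=2 f=8, (0,3) g=2 f=8, (1,4) g=2 f=8, (2,4) g=3 f=8, (3,2) g=4 f=6, (3,4) g=4 f=8, (4,3) g=4 f=6]
step 3: expand (3,2) (f=6, h=2) → closed; open now [(0,1) g=2 f=8, (0,3) g=2 f=8, (1,4) g=2 f=8, (2,4) g=3 f=8, (3,1) g=5 f=8, (3,4) g=4 f=8, (4,2) g=5 f=6, (4,3) g=4 f=6]

order=[(2,3) → (3,3) → (3,2)]; open=[(0,1) g=2 f=8, (0,3) g=2 f=8, (1,4) g=2 f=8, (2,4) g=3 f=8, (3,1) g=5 f=8, (3,4) g=4 f=8, (4,2) g=5 f=6, (4,3) g=4 f=6]; closed=[(0,2), (1,2), (1,3), (2,3), (3,2), (3,3)]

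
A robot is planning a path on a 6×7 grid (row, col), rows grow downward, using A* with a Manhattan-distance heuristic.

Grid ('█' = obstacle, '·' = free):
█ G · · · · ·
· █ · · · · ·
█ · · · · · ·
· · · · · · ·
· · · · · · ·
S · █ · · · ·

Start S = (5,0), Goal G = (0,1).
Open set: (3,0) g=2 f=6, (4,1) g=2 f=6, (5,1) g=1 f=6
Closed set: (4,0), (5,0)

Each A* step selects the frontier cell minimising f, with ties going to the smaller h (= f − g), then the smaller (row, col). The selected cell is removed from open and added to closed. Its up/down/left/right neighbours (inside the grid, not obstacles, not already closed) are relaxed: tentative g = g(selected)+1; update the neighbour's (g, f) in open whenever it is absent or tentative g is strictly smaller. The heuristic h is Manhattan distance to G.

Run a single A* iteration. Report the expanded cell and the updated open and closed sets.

expanded=(3,0); open=[(3,1) g=3 f=6, (4,1) g=2 f=6, (5,1) g=1 f=6]; closed=[(3,0), (4,0), (5,0)]

step 1: expand (3,0) (f=6, h=4) → closed; open now [(3,1) g=3 f=6, (4,1) g=2 f=6, (5,1) g=1 f=6]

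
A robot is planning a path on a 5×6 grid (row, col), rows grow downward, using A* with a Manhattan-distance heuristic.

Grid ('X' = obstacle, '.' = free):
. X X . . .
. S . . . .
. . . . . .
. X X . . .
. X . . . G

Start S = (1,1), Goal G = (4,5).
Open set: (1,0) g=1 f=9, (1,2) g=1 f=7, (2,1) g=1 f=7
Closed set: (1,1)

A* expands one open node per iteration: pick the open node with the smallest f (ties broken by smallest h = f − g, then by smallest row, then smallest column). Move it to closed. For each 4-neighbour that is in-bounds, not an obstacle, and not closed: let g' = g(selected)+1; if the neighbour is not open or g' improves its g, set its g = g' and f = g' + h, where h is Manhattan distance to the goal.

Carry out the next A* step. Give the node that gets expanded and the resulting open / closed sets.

expanded=(1,2); open=[(1,0) g=1 f=9, (1,3) g=2 f=7, (2,1) g=1 f=7, (2,2) g=2 f=7]; closed=[(1,1), (1,2)]

step 1: expand (1,2) (f=7, h=6) → closed; open now [(1,0) g=1 f=9, (1,3) g=2 f=7, (2,1) g=1 f=7, (2,2) g=2 f=7]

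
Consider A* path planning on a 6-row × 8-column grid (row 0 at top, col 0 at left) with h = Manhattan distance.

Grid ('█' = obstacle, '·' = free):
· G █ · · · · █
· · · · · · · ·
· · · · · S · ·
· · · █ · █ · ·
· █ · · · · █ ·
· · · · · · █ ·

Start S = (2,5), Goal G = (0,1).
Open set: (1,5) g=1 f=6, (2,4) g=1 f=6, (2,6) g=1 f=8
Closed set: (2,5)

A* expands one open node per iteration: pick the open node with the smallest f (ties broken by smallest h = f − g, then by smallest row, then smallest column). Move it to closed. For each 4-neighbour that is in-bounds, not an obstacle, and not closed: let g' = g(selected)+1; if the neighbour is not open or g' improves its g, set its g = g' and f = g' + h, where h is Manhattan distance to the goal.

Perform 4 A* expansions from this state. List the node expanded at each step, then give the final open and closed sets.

order=[(1,5) → (0,5) → (0,4) → (0,3)]; open=[(0,6) g=3 f=8, (1,3) g=5 f=8, (1,4) g=2 f=6, (1,6) g=2 f=8, (2,4) g=1 f=6, (2,6) g=1 f=8]; closed=[(0,3), (0,4), (0,5), (1,5), (2,5)]

step 1: expand (1,5) (f=6, h=5) → closed; open now [(0,5) g=2 f=6, (1,4) g=2 f=6, (1,6) g=2 f=8, (2,4) g=1 f=6, (2,6) g=1 f=8]
step 2: expand (0,5) (f=6, h=4) → closed; open now [(0,4) g=3 f=6, (0,6) g=3 f=8, (1,4) g=2 f=6, (1,6) g=2 f=8, (2,4) g=1 f=6, (2,6) g=1 f=8]
step 3: expand (0,4) (f=6, h=3) → closed; open now [(0,3) g=4 f=6, (0,6) g=3 f=8, (1,4) g=2 f=6, (1,6) g=2 f=8, (2,4) g=1 f=6, (2,6) g=1 f=8]
step 4: expand (0,3) (f=6, h=2) → closed; open now [(0,6) g=3 f=8, (1,3) g=5 f=8, (1,4) g=2 f=6, (1,6) g=2 f=8, (2,4) g=1 f=6, (2,6) g=1 f=8]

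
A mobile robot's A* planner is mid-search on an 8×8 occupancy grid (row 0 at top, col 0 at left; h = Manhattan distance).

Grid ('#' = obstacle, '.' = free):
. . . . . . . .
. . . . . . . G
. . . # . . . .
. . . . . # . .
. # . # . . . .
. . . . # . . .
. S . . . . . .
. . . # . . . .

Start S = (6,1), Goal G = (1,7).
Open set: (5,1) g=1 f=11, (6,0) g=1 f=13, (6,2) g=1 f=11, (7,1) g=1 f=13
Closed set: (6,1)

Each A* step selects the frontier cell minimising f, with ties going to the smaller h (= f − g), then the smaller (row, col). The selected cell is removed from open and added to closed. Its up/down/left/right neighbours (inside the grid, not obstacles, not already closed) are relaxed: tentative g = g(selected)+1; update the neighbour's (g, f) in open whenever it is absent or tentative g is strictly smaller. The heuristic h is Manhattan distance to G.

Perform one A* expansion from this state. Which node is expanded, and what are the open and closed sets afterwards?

expanded=(5,1); open=[(5,0) g=2 f=13, (5,2) g=2 f=11, (6,0) g=1 f=13, (6,2) g=1 f=11, (7,1) g=1 f=13]; closed=[(5,1), (6,1)]

step 1: expand (5,1) (f=11, h=10) → closed; open now [(5,0) g=2 f=13, (5,2) g=2 f=11, (6,0) g=1 f=13, (6,2) g=1 f=11, (7,1) g=1 f=13]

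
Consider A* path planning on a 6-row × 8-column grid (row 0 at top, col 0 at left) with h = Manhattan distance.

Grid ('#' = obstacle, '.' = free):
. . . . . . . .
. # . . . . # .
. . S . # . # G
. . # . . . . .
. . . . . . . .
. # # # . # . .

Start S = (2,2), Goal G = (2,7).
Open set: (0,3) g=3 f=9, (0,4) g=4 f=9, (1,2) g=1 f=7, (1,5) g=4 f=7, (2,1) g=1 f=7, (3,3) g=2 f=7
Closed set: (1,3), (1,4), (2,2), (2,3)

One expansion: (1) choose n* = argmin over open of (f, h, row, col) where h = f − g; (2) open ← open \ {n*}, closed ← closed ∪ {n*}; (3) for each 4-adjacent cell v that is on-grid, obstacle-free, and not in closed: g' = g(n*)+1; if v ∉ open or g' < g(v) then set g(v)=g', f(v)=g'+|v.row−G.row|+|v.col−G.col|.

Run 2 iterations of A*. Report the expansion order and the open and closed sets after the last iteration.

order=[(1,5) → (2,5)]; open=[(0,3) g=3 f=9, (0,4) g=4 f=9, (0,5) g=5 f=9, (1,2) g=1 f=7, (2,1) g=1 f=7, (3,3) g=2 f=7, (3,5) g=6 f=9]; closed=[(1,3), (1,4), (1,5), (2,2), (2,3), (2,5)]

step 1: expand (1,5) (f=7, h=3) → closed; open now [(0,3) g=3 f=9, (0,4) g=4 f=9, (0,5) g=5 f=9, (1,2) g=1 f=7, (2,1) g=1 f=7, (2,5) g=5 f=7, (3,3) g=2 f=7]
step 2: expand (2,5) (f=7, h=2) → closed; open now [(0,3) g=3 f=9, (0,4) g=4 f=9, (0,5) g=5 f=9, (1,2) g=1 f=7, (2,1) g=1 f=7, (3,3) g=2 f=7, (3,5) g=6 f=9]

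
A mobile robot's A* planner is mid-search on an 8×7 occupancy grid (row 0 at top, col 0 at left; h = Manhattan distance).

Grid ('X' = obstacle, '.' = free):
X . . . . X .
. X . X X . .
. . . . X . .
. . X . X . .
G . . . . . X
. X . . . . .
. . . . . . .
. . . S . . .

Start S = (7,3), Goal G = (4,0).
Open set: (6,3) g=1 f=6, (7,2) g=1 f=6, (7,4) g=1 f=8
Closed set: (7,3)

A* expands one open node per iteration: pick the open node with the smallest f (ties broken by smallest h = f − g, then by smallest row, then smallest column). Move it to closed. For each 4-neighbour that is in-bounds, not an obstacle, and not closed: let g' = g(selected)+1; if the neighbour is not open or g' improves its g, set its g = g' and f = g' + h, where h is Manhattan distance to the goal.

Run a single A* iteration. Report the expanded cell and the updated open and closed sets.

step 1: expand (6,3) (f=6, h=5) → closed; open now [(5,3) g=2 f=6, (6,2) g=2 f=6, (6,4) g=2 f=8, (7,2) g=1 f=6, (7,4) g=1 f=8]

expanded=(6,3); open=[(5,3) g=2 f=6, (6,2) g=2 f=6, (6,4) g=2 f=8, (7,2) g=1 f=6, (7,4) g=1 f=8]; closed=[(6,3), (7,3)]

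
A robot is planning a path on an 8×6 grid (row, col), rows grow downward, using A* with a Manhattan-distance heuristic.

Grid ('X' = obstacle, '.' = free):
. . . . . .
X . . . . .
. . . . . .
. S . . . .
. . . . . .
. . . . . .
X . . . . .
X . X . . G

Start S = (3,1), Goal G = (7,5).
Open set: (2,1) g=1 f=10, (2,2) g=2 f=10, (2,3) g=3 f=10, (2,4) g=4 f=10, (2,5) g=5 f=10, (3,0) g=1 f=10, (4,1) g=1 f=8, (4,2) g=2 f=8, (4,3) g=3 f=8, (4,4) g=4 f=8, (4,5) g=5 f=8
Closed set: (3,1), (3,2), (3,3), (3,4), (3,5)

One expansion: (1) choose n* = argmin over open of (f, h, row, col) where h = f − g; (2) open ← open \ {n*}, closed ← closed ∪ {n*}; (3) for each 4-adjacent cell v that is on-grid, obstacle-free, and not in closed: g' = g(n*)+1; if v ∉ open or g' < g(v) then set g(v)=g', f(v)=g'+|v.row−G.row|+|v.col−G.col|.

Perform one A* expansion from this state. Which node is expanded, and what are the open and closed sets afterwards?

expanded=(4,5); open=[(2,1) g=1 f=10, (2,2) g=2 f=10, (2,3) g=3 f=10, (2,4) g=4 f=10, (2,5) g=5 f=10, (3,0) g=1 f=10, (4,1) g=1 f=8, (4,2) g=2 f=8, (4,3) g=3 f=8, (4,4) g=4 f=8, (5,5) g=6 f=8]; closed=[(3,1), (3,2), (3,3), (3,4), (3,5), (4,5)]

step 1: expand (4,5) (f=8, h=3) → closed; open now [(2,1) g=1 f=10, (2,2) g=2 f=10, (2,3) g=3 f=10, (2,4) g=4 f=10, (2,5) g=5 f=10, (3,0) g=1 f=10, (4,1) g=1 f=8, (4,2) g=2 f=8, (4,3) g=3 f=8, (4,4) g=4 f=8, (5,5) g=6 f=8]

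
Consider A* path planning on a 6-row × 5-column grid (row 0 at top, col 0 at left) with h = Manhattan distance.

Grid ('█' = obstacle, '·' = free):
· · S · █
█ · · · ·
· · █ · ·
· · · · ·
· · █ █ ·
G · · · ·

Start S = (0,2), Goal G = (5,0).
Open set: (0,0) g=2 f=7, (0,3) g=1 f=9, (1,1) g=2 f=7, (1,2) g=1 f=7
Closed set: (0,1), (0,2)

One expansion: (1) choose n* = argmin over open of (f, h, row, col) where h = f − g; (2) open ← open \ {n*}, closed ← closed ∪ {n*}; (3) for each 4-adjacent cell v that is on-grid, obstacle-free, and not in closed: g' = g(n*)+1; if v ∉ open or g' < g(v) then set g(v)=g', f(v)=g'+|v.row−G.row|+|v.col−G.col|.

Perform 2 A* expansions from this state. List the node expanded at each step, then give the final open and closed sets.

step 1: expand (0,0) (f=7, h=5) → closed; open now [(0,3) g=1 f=9, (1,1) g=2 f=7, (1,2) g=1 f=7]
step 2: expand (1,1) (f=7, h=5) → closed; open now [(0,3) g=1 f=9, (1,2) g=1 f=7, (2,1) g=3 f=7]

order=[(0,0) → (1,1)]; open=[(0,3) g=1 f=9, (1,2) g=1 f=7, (2,1) g=3 f=7]; closed=[(0,0), (0,1), (0,2), (1,1)]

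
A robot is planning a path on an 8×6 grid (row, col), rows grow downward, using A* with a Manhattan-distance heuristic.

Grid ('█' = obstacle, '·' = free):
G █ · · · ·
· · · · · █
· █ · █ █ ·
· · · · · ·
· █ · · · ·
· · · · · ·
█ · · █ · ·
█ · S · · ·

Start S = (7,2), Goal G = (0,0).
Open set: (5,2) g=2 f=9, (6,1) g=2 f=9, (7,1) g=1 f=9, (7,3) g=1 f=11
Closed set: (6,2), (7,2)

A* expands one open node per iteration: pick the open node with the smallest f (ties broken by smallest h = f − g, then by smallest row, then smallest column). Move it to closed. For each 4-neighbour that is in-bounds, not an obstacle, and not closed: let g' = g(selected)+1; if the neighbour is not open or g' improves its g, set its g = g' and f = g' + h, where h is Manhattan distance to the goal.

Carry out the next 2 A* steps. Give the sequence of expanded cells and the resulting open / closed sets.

order=[(5,2) → (4,2)]; open=[(3,2) g=4 f=9, (4,3) g=4 f=11, (5,1) g=3 f=9, (5,3) g=3 f=11, (6,1) g=2 f=9, (7,1) g=1 f=9, (7,3) g=1 f=11]; closed=[(4,2), (5,2), (6,2), (7,2)]

step 1: expand (5,2) (f=9, h=7) → closed; open now [(4,2) g=3 f=9, (5,1) g=3 f=9, (5,3) g=3 f=11, (6,1) g=2 f=9, (7,1) g=1 f=9, (7,3) g=1 f=11]
step 2: expand (4,2) (f=9, h=6) → closed; open now [(3,2) g=4 f=9, (4,3) g=4 f=11, (5,1) g=3 f=9, (5,3) g=3 f=11, (6,1) g=2 f=9, (7,1) g=1 f=9, (7,3) g=1 f=11]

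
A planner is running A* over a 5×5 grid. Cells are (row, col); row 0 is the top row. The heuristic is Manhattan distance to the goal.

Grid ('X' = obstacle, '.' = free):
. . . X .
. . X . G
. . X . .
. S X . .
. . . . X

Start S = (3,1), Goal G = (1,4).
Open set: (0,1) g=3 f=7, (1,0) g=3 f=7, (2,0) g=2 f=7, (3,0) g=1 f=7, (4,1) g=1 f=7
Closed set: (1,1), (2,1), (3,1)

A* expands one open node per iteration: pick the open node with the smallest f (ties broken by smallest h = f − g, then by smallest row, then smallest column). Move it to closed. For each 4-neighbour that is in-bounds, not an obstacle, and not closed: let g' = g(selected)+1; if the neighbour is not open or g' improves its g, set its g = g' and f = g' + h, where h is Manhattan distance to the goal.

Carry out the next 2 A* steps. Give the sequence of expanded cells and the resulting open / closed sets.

order=[(0,1) → (0,2)]; open=[(0,0) g=4 f=9, (1,0) g=3 f=7, (2,0) g=2 f=7, (3,0) g=1 f=7, (4,1) g=1 f=7]; closed=[(0,1), (0,2), (1,1), (2,1), (3,1)]

step 1: expand (0,1) (f=7, h=4) → closed; open now [(0,0) g=4 f=9, (0,2) g=4 f=7, (1,0) g=3 f=7, (2,0) g=2 f=7, (3,0) g=1 f=7, (4,1) g=1 f=7]
step 2: expand (0,2) (f=7, h=3) → closed; open now [(0,0) g=4 f=9, (1,0) g=3 f=7, (2,0) g=2 f=7, (3,0) g=1 f=7, (4,1) g=1 f=7]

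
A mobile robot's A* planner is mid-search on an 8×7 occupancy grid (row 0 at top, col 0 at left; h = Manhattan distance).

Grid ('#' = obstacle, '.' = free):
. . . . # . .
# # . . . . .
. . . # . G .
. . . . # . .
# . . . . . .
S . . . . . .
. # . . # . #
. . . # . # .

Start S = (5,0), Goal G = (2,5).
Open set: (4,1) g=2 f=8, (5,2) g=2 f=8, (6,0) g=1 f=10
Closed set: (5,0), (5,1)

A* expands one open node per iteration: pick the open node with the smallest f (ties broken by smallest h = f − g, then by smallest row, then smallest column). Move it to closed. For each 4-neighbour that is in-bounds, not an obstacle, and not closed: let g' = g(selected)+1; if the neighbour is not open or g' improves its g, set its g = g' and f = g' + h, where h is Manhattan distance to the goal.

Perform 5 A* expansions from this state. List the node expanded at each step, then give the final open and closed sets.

order=[(4,1) → (3,1) → (2,1) → (2,2) → (3,2)]; open=[(1,2) g=6 f=10, (2,0) g=5 f=10, (3,0) g=4 f=10, (3,3) g=5 f=8, (4,2) g=3 f=8, (5,2) g=2 f=8, (6,0) g=1 f=10]; closed=[(2,1), (2,2), (3,1), (3,2), (4,1), (5,0), (5,1)]

step 1: expand (4,1) (f=8, h=6) → closed; open now [(3,1) g=3 f=8, (4,2) g=3 f=8, (5,2) g=2 f=8, (6,0) g=1 f=10]
step 2: expand (3,1) (f=8, h=5) → closed; open now [(2,1) g=4 f=8, (3,0) g=4 f=10, (3,2) g=4 f=8, (4,2) g=3 f=8, (5,2) g=2 f=8, (6,0) g=1 f=10]
step 3: expand (2,1) (f=8, h=4) → closed; open now [(2,0) g=5 f=10, (2,2) g=5 f=8, (3,0) g=4 f=10, (3,2) g=4 f=8, (4,2) g=3 f=8, (5,2) g=2 f=8, (6,0) g=1 f=10]
step 4: expand (2,2) (f=8, h=3) → closed; open now [(1,2) g=6 f=10, (2,0) g=5 f=10, (3,0) g=4 f=10, (3,2) g=4 f=8, (4,2) g=3 f=8, (5,2) g=2 f=8, (6,0) g=1 f=10]
step 5: expand (3,2) (f=8, h=4) → closed; open now [(1,2) g=6 f=10, (2,0) g=5 f=10, (3,0) g=4 f=10, (3,3) g=5 f=8, (4,2) g=3 f=8, (5,2) g=2 f=8, (6,0) g=1 f=10]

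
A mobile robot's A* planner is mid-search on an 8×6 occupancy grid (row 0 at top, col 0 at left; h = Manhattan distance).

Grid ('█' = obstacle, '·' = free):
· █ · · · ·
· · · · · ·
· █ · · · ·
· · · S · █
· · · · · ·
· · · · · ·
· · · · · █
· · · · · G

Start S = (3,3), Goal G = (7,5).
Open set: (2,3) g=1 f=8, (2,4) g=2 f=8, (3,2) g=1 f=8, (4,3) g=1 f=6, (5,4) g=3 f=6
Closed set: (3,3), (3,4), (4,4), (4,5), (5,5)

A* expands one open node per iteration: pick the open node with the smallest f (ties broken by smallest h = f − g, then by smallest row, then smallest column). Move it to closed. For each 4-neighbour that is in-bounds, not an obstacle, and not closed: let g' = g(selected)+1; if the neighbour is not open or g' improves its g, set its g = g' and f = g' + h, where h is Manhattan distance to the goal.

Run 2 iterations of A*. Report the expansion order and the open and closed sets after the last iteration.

order=[(5,4) → (6,4)]; open=[(2,3) g=1 f=8, (2,4) g=2 f=8, (3,2) g=1 f=8, (4,3) g=1 f=6, (5,3) g=4 f=8, (6,3) g=5 f=8, (7,4) g=5 f=6]; closed=[(3,3), (3,4), (4,4), (4,5), (5,4), (5,5), (6,4)]

step 1: expand (5,4) (f=6, h=3) → closed; open now [(2,3) g=1 f=8, (2,4) g=2 f=8, (3,2) g=1 f=8, (4,3) g=1 f=6, (5,3) g=4 f=8, (6,4) g=4 f=6]
step 2: expand (6,4) (f=6, h=2) → closed; open now [(2,3) g=1 f=8, (2,4) g=2 f=8, (3,2) g=1 f=8, (4,3) g=1 f=6, (5,3) g=4 f=8, (6,3) g=5 f=8, (7,4) g=5 f=6]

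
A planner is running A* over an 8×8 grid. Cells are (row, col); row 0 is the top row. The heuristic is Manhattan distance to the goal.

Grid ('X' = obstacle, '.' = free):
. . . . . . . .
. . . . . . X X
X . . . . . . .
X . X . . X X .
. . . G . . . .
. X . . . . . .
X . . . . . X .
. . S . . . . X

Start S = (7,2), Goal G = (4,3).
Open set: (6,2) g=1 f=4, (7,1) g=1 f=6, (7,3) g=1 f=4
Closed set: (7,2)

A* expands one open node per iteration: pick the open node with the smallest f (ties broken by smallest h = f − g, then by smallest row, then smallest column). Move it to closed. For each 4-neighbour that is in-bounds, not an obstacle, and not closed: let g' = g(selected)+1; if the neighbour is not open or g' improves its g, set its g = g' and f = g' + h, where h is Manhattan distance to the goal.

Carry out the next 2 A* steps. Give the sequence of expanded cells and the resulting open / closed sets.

step 1: expand (6,2) (f=4, h=3) → closed; open now [(5,2) g=2 f=4, (6,1) g=2 f=6, (6,3) g=2 f=4, (7,1) g=1 f=6, (7,3) g=1 f=4]
step 2: expand (5,2) (f=4, h=2) → closed; open now [(4,2) g=3 f=4, (5,3) g=3 f=4, (6,1) g=2 f=6, (6,3) g=2 f=4, (7,1) g=1 f=6, (7,3) g=1 f=4]

order=[(6,2) → (5,2)]; open=[(4,2) g=3 f=4, (5,3) g=3 f=4, (6,1) g=2 f=6, (6,3) g=2 f=4, (7,1) g=1 f=6, (7,3) g=1 f=4]; closed=[(5,2), (6,2), (7,2)]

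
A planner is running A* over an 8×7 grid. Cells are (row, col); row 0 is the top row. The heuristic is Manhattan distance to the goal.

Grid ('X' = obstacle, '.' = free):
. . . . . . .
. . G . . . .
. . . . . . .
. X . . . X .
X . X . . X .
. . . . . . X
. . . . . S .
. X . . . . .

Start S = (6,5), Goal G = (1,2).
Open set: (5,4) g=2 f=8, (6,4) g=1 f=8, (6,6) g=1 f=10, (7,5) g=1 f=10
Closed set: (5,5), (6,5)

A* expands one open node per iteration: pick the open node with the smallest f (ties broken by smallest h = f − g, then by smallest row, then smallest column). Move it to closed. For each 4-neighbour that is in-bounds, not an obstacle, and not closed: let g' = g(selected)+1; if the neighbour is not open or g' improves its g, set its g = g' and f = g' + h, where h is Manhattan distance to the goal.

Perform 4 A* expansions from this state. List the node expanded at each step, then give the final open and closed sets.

order=[(5,4) → (4,4) → (3,4) → (2,4)]; open=[(1,4) g=6 f=8, (2,3) g=6 f=8, (2,5) g=6 f=10, (3,3) g=5 f=8, (4,3) g=4 f=8, (5,3) g=3 f=8, (6,4) g=1 f=8, (6,6) g=1 f=10, (7,5) g=1 f=10]; closed=[(2,4), (3,4), (4,4), (5,4), (5,5), (6,5)]

step 1: expand (5,4) (f=8, h=6) → closed; open now [(4,4) g=3 f=8, (5,3) g=3 f=8, (6,4) g=1 f=8, (6,6) g=1 f=10, (7,5) g=1 f=10]
step 2: expand (4,4) (f=8, h=5) → closed; open now [(3,4) g=4 f=8, (4,3) g=4 f=8, (5,3) g=3 f=8, (6,4) g=1 f=8, (6,6) g=1 f=10, (7,5) g=1 f=10]
step 3: expand (3,4) (f=8, h=4) → closed; open now [(2,4) g=5 f=8, (3,3) g=5 f=8, (4,3) g=4 f=8, (5,3) g=3 f=8, (6,4) g=1 f=8, (6,6) g=1 f=10, (7,5) g=1 f=10]
step 4: expand (2,4) (f=8, h=3) → closed; open now [(1,4) g=6 f=8, (2,3) g=6 f=8, (2,5) g=6 f=10, (3,3) g=5 f=8, (4,3) g=4 f=8, (5,3) g=3 f=8, (6,4) g=1 f=8, (6,6) g=1 f=10, (7,5) g=1 f=10]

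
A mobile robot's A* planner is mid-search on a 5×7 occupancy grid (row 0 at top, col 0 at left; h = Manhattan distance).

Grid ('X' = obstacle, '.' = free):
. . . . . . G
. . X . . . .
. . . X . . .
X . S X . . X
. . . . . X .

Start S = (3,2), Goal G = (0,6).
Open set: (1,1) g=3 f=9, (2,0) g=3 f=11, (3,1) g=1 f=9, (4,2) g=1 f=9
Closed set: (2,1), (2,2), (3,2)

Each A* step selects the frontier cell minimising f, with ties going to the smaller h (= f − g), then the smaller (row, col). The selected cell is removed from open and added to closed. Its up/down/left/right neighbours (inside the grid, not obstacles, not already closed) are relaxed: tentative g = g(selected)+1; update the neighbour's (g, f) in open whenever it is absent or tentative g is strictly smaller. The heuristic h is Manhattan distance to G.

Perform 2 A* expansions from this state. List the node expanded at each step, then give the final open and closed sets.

step 1: expand (1,1) (f=9, h=6) → closed; open now [(0,1) g=4 f=9, (1,0) g=4 f=11, (2,0) g=3 f=11, (3,1) g=1 f=9, (4,2) g=1 f=9]
step 2: expand (0,1) (f=9, h=5) → closed; open now [(0,0) g=5 f=11, (0,2) g=5 f=9, (1,0) g=4 f=11, (2,0) g=3 f=11, (3,1) g=1 f=9, (4,2) g=1 f=9]

order=[(1,1) → (0,1)]; open=[(0,0) g=5 f=11, (0,2) g=5 f=9, (1,0) g=4 f=11, (2,0) g=3 f=11, (3,1) g=1 f=9, (4,2) g=1 f=9]; closed=[(0,1), (1,1), (2,1), (2,2), (3,2)]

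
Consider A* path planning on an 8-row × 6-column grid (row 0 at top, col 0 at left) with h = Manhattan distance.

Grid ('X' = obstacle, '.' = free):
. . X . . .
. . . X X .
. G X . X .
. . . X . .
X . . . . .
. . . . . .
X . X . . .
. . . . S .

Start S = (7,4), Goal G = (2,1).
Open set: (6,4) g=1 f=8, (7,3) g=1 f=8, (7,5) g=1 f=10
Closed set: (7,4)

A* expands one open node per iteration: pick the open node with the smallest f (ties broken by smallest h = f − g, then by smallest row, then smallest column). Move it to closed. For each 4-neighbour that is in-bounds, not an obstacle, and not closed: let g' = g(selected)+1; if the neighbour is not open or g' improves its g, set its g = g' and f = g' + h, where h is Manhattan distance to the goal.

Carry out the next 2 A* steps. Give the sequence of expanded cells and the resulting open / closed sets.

order=[(6,4) → (5,4)]; open=[(4,4) g=3 f=8, (5,3) g=3 f=8, (5,5) g=3 f=10, (6,3) g=2 f=8, (6,5) g=2 f=10, (7,3) g=1 f=8, (7,5) g=1 f=10]; closed=[(5,4), (6,4), (7,4)]

step 1: expand (6,4) (f=8, h=7) → closed; open now [(5,4) g=2 f=8, (6,3) g=2 f=8, (6,5) g=2 f=10, (7,3) g=1 f=8, (7,5) g=1 f=10]
step 2: expand (5,4) (f=8, h=6) → closed; open now [(4,4) g=3 f=8, (5,3) g=3 f=8, (5,5) g=3 f=10, (6,3) g=2 f=8, (6,5) g=2 f=10, (7,3) g=1 f=8, (7,5) g=1 f=10]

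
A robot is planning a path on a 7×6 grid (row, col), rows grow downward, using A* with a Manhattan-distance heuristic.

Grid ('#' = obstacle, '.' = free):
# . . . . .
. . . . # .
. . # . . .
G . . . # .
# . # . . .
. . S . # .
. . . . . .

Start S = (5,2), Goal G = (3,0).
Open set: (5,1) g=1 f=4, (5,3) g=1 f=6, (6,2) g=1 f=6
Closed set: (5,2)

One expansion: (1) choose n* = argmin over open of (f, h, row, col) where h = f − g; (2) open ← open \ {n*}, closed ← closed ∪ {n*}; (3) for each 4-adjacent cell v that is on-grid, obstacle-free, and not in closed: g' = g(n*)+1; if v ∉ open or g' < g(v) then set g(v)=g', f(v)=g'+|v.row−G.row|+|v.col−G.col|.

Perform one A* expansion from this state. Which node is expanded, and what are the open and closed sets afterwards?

expanded=(5,1); open=[(4,1) g=2 f=4, (5,0) g=2 f=4, (5,3) g=1 f=6, (6,1) g=2 f=6, (6,2) g=1 f=6]; closed=[(5,1), (5,2)]

step 1: expand (5,1) (f=4, h=3) → closed; open now [(4,1) g=2 f=4, (5,0) g=2 f=4, (5,3) g=1 f=6, (6,1) g=2 f=6, (6,2) g=1 f=6]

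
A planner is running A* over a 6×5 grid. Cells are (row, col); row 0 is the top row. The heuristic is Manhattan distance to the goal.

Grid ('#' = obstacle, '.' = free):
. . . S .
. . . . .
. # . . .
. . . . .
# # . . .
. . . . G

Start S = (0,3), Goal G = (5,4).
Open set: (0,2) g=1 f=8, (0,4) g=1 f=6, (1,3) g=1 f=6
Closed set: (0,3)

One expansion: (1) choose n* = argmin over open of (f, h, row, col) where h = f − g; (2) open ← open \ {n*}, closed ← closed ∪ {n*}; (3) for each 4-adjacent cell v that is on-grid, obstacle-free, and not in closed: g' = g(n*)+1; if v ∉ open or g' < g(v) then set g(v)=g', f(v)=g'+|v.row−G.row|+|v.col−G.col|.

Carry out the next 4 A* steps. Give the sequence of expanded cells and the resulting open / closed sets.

order=[(0,4) → (1,4) → (2,4) → (3,4)]; open=[(0,2) g=1 f=8, (1,3) g=1 f=6, (2,3) g=4 f=8, (3,3) g=5 f=8, (4,4) g=5 f=6]; closed=[(0,3), (0,4), (1,4), (2,4), (3,4)]

step 1: expand (0,4) (f=6, h=5) → closed; open now [(0,2) g=1 f=8, (1,3) g=1 f=6, (1,4) g=2 f=6]
step 2: expand (1,4) (f=6, h=4) → closed; open now [(0,2) g=1 f=8, (1,3) g=1 f=6, (2,4) g=3 f=6]
step 3: expand (2,4) (f=6, h=3) → closed; open now [(0,2) g=1 f=8, (1,3) g=1 f=6, (2,3) g=4 f=8, (3,4) g=4 f=6]
step 4: expand (3,4) (f=6, h=2) → closed; open now [(0,2) g=1 f=8, (1,3) g=1 f=6, (2,3) g=4 f=8, (3,3) g=5 f=8, (4,4) g=5 f=6]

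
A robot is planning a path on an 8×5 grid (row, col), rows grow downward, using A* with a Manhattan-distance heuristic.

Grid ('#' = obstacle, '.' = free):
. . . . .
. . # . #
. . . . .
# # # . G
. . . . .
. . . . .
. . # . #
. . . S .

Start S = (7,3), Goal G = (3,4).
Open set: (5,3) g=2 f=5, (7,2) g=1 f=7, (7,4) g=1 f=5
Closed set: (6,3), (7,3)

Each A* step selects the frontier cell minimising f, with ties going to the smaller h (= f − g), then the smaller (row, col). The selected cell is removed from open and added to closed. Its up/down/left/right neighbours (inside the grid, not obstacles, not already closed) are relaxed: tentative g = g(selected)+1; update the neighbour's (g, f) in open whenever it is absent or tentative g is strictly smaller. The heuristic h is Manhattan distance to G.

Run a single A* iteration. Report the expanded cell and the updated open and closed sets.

expanded=(5,3); open=[(4,3) g=3 f=5, (5,2) g=3 f=7, (5,4) g=3 f=5, (7,2) g=1 f=7, (7,4) g=1 f=5]; closed=[(5,3), (6,3), (7,3)]

step 1: expand (5,3) (f=5, h=3) → closed; open now [(4,3) g=3 f=5, (5,2) g=3 f=7, (5,4) g=3 f=5, (7,2) g=1 f=7, (7,4) g=1 f=5]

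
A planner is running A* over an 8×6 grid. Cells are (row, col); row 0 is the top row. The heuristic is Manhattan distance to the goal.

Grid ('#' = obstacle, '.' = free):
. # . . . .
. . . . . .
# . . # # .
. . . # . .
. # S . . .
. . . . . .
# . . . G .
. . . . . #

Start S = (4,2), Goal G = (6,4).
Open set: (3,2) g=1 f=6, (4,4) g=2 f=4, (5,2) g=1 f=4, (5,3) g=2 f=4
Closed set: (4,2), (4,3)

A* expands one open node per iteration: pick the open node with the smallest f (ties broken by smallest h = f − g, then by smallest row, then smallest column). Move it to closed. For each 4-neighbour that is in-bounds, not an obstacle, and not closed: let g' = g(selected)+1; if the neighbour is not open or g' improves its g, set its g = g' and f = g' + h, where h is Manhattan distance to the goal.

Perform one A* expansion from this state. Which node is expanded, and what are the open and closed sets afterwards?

expanded=(4,4); open=[(3,2) g=1 f=6, (3,4) g=3 f=6, (4,5) g=3 f=6, (5,2) g=1 f=4, (5,3) g=2 f=4, (5,4) g=3 f=4]; closed=[(4,2), (4,3), (4,4)]

step 1: expand (4,4) (f=4, h=2) → closed; open now [(3,2) g=1 f=6, (3,4) g=3 f=6, (4,5) g=3 f=6, (5,2) g=1 f=4, (5,3) g=2 f=4, (5,4) g=3 f=4]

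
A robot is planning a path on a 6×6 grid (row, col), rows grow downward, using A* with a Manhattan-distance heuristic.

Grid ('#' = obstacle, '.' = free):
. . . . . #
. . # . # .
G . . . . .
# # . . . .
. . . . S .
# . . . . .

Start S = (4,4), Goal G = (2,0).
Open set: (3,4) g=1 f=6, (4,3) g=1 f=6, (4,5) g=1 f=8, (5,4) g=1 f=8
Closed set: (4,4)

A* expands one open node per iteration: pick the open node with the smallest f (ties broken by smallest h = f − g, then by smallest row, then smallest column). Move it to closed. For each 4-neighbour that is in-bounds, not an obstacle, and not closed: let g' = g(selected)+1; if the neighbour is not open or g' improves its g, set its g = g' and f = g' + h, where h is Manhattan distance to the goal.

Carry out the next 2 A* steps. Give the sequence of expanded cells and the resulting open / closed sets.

order=[(3,4) → (2,4)]; open=[(2,3) g=3 f=6, (2,5) g=3 f=8, (3,3) g=2 f=6, (3,5) g=2 f=8, (4,3) g=1 f=6, (4,5) g=1 f=8, (5,4) g=1 f=8]; closed=[(2,4), (3,4), (4,4)]

step 1: expand (3,4) (f=6, h=5) → closed; open now [(2,4) g=2 f=6, (3,3) g=2 f=6, (3,5) g=2 f=8, (4,3) g=1 f=6, (4,5) g=1 f=8, (5,4) g=1 f=8]
step 2: expand (2,4) (f=6, h=4) → closed; open now [(2,3) g=3 f=6, (2,5) g=3 f=8, (3,3) g=2 f=6, (3,5) g=2 f=8, (4,3) g=1 f=6, (4,5) g=1 f=8, (5,4) g=1 f=8]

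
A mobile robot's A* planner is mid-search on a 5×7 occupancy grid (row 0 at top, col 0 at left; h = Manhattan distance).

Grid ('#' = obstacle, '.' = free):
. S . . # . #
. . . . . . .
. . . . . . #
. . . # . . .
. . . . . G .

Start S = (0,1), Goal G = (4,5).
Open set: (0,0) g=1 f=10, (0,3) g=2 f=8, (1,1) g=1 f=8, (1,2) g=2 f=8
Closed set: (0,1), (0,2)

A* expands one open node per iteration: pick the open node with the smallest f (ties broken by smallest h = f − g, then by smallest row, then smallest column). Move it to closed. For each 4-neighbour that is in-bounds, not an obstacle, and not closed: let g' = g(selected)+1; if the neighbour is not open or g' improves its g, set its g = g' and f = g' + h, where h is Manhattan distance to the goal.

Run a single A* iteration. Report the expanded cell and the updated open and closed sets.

expanded=(0,3); open=[(0,0) g=1 f=10, (1,1) g=1 f=8, (1,2) g=2 f=8, (1,3) g=3 f=8]; closed=[(0,1), (0,2), (0,3)]

step 1: expand (0,3) (f=8, h=6) → closed; open now [(0,0) g=1 f=10, (1,1) g=1 f=8, (1,2) g=2 f=8, (1,3) g=3 f=8]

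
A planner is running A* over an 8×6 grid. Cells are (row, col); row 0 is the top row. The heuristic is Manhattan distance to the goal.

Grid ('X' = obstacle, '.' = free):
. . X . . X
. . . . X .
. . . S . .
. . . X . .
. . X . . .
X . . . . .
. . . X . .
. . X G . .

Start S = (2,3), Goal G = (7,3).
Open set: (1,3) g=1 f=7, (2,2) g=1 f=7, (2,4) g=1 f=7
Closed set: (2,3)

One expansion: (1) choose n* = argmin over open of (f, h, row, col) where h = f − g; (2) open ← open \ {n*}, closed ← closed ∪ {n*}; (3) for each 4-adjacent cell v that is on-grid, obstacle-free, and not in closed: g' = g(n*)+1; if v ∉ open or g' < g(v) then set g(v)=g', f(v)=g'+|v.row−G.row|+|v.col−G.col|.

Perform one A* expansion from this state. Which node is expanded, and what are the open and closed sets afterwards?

step 1: expand (1,3) (f=7, h=6) → closed; open now [(0,3) g=2 f=9, (1,2) g=2 f=9, (2,2) g=1 f=7, (2,4) g=1 f=7]

expanded=(1,3); open=[(0,3) g=2 f=9, (1,2) g=2 f=9, (2,2) g=1 f=7, (2,4) g=1 f=7]; closed=[(1,3), (2,3)]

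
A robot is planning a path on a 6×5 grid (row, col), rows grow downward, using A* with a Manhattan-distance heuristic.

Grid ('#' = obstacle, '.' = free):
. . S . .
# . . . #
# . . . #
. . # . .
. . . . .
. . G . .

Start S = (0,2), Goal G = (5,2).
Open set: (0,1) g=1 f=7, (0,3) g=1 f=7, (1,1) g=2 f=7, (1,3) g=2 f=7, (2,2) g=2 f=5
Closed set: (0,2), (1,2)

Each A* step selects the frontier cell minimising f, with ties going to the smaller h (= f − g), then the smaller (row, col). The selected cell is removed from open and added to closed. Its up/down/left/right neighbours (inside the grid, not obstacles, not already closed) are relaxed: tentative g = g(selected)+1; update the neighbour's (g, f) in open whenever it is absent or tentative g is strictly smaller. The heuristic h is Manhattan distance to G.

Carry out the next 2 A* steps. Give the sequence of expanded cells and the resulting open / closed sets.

step 1: expand (2,2) (f=5, h=3) → closed; open now [(0,1) g=1 f=7, (0,3) g=1 f=7, (1,1) g=2 f=7, (1,3) g=2 f=7, (2,1) g=3 f=7, (2,3) g=3 f=7]
step 2: expand (2,1) (f=7, h=4) → closed; open now [(0,1) g=1 f=7, (0,3) g=1 f=7, (1,1) g=2 f=7, (1,3) g=2 f=7, (2,3) g=3 f=7, (3,1) g=4 f=7]

order=[(2,2) → (2,1)]; open=[(0,1) g=1 f=7, (0,3) g=1 f=7, (1,1) g=2 f=7, (1,3) g=2 f=7, (2,3) g=3 f=7, (3,1) g=4 f=7]; closed=[(0,2), (1,2), (2,1), (2,2)]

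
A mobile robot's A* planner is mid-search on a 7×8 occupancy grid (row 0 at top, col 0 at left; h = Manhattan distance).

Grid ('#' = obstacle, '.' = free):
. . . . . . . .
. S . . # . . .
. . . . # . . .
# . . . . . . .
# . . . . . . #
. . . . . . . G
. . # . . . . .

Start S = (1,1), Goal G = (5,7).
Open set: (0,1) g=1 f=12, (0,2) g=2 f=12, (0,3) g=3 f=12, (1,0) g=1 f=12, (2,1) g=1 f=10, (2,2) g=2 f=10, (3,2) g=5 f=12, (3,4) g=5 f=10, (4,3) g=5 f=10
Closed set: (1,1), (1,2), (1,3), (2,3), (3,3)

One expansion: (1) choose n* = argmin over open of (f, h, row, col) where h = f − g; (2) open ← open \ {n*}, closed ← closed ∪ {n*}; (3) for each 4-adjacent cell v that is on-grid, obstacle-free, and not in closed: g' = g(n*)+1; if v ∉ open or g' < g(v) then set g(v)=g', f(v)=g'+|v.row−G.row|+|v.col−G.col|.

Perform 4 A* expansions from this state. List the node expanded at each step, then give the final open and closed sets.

order=[(3,4) → (3,5) → (3,6) → (3,7)]; open=[(0,1) g=1 f=12, (0,2) g=2 f=12, (0,3) g=3 f=12, (1,0) g=1 f=12, (2,1) g=1 f=10, (2,2) g=2 f=10, (2,5) g=7 f=12, (2,6) g=8 f=12, (2,7) g=9 f=12, (3,2) g=5 f=12, (4,3) g=5 f=10, (4,4) g=6 f=10, (4,5) g=7 f=10, (4,6) g=8 f=10]; closed=[(1,1), (1,2), (1,3), (2,3), (3,3), (3,4), (3,5), (3,6), (3,7)]

step 1: expand (3,4) (f=10, h=5) → closed; open now [(0,1) g=1 f=12, (0,2) g=2 f=12, (0,3) g=3 f=12, (1,0) g=1 f=12, (2,1) g=1 f=10, (2,2) g=2 f=10, (3,2) g=5 f=12, (3,5) g=6 f=10, (4,3) g=5 f=10, (4,4) g=6 f=10]
step 2: expand (3,5) (f=10, h=4) → closed; open now [(0,1) g=1 f=12, (0,2) g=2 f=12, (0,3) g=3 f=12, (1,0) g=1 f=12, (2,1) g=1 f=10, (2,2) g=2 f=10, (2,5) g=7 f=12, (3,2) g=5 f=12, (3,6) g=7 f=10, (4,3) g=5 f=10, (4,4) g=6 f=10, (4,5) g=7 f=10]
step 3: expand (3,6) (f=10, h=3) → closed; open now [(0,1) g=1 f=12, (0,2) g=2 f=12, (0,3) g=3 f=12, (1,0) g=1 f=12, (2,1) g=1 f=10, (2,2) g=2 f=10, (2,5) g=7 f=12, (2,6) g=8 f=12, (3,2) g=5 f=12, (3,7) g=8 f=10, (4,3) g=5 f=10, (4,4) g=6 f=10, (4,5) g=7 f=10, (4,6) g=8 f=10]
step 4: expand (3,7) (f=10, h=2) → closed; open now [(0,1) g=1 f=12, (0,2) g=2 f=12, (0,3) g=3 f=12, (1,0) g=1 f=12, (2,1) g=1 f=10, (2,2) g=2 f=10, (2,5) g=7 f=12, (2,6) g=8 f=12, (2,7) g=9 f=12, (3,2) g=5 f=12, (4,3) g=5 f=10, (4,4) g=6 f=10, (4,5) g=7 f=10, (4,6) g=8 f=10]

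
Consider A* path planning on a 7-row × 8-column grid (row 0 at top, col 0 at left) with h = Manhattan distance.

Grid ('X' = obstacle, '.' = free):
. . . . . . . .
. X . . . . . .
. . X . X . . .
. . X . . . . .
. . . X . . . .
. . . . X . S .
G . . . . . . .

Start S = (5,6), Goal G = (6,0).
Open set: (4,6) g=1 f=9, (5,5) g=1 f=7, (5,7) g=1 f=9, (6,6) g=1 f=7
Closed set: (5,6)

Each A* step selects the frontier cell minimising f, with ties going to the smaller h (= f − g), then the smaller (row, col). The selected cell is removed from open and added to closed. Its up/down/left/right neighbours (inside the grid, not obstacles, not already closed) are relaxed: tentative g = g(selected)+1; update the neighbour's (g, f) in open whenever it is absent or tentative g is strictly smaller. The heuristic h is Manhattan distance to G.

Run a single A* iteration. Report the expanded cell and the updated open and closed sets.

step 1: expand (5,5) (f=7, h=6) → closed; open now [(4,5) g=2 f=9, (4,6) g=1 f=9, (5,7) g=1 f=9, (6,5) g=2 f=7, (6,6) g=1 f=7]

expanded=(5,5); open=[(4,5) g=2 f=9, (4,6) g=1 f=9, (5,7) g=1 f=9, (6,5) g=2 f=7, (6,6) g=1 f=7]; closed=[(5,5), (5,6)]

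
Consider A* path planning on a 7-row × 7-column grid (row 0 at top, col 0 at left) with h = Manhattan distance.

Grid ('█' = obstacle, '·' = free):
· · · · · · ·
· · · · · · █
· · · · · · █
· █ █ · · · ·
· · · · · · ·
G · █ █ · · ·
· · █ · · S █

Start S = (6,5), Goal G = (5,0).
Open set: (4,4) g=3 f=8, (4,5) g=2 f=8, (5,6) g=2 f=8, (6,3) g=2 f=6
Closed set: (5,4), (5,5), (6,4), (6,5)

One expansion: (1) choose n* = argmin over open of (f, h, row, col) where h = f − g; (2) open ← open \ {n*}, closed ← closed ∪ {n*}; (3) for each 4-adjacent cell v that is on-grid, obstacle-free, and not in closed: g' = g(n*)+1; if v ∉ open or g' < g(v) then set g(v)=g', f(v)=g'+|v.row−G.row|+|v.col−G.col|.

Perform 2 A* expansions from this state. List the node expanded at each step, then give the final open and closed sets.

order=[(6,3) → (4,4)]; open=[(3,4) g=4 f=10, (4,3) g=4 f=8, (4,5) g=2 f=8, (5,6) g=2 f=8]; closed=[(4,4), (5,4), (5,5), (6,3), (6,4), (6,5)]

step 1: expand (6,3) (f=6, h=4) → closed; open now [(4,4) g=3 f=8, (4,5) g=2 f=8, (5,6) g=2 f=8]
step 2: expand (4,4) (f=8, h=5) → closed; open now [(3,4) g=4 f=10, (4,3) g=4 f=8, (4,5) g=2 f=8, (5,6) g=2 f=8]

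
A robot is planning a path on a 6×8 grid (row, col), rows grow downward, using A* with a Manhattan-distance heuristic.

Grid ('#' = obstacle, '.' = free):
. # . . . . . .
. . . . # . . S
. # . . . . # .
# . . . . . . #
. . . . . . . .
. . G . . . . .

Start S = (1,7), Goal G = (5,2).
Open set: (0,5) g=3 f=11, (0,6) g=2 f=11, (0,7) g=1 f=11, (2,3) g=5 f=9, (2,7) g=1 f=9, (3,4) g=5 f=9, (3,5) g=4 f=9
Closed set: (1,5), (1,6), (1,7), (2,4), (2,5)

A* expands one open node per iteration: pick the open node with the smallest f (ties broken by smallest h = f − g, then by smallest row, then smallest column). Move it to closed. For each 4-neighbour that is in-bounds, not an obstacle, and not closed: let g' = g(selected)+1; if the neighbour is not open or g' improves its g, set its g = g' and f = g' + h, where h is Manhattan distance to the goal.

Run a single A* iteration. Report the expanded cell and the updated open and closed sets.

expanded=(2,3); open=[(0,5) g=3 f=11, (0,6) g=2 f=11, (0,7) g=1 f=11, (1,3) g=6 f=11, (2,2) g=6 f=9, (2,7) g=1 f=9, (3,3) g=6 f=9, (3,4) g=5 f=9, (3,5) g=4 f=9]; closed=[(1,5), (1,6), (1,7), (2,3), (2,4), (2,5)]

step 1: expand (2,3) (f=9, h=4) → closed; open now [(0,5) g=3 f=11, (0,6) g=2 f=11, (0,7) g=1 f=11, (1,3) g=6 f=11, (2,2) g=6 f=9, (2,7) g=1 f=9, (3,3) g=6 f=9, (3,4) g=5 f=9, (3,5) g=4 f=9]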